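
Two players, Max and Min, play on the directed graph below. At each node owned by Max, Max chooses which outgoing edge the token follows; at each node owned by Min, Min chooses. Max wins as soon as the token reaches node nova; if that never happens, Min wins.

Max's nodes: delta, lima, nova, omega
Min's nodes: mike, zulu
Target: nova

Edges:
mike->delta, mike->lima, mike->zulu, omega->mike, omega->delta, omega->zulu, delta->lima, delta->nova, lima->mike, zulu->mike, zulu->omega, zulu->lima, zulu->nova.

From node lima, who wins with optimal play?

Min

A0 = {nova}
A1: add {delta} — delta (Max) has delta→nova.
A2: add {omega} — omega (Max) has omega→delta.
A3 = A2; e.g. mike (Min) can still go to lima. Fixed point.
lima never enters the attractor, so Min can avoid the target forever.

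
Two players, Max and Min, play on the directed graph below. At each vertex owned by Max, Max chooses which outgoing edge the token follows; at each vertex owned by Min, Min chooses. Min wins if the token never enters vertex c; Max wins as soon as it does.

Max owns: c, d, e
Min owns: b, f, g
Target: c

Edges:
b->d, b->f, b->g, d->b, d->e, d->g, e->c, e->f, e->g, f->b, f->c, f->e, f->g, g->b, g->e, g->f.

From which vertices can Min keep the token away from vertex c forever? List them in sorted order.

A0 = {c}
A1: add {e} — e (Max) has e→c.
A2: add {d} — d (Max) has d→e.
A3 = A2; e.g. b (Min) can still go to f. Fixed point.
Max's attractor = {c, d, e}; Min avoids the target exactly from the complement.

b, f, g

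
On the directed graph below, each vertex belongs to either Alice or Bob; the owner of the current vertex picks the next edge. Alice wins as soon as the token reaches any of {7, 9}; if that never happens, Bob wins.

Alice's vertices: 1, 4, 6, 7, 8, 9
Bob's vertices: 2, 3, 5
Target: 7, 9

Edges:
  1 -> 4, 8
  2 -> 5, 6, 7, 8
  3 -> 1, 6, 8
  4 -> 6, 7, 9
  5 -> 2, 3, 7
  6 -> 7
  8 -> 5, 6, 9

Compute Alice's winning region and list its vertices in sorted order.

1, 3, 4, 6, 7, 8, 9

A0 = {7, 9}
A1: add {4, 6, 8} — 4 (Alice) has 4→7; 6 (Alice) has 6→7; 8 (Alice) has 8→9.
A2: add {1} — 1 (Alice) has 1→4.
A3: add {3} — 3 (Bob): all of {1, 6, 8} already in.
A4 = A3; e.g. 2 (Bob) can still go to 5. Fixed point.
Alice's winning region = {1, 3, 4, 6, 7, 8, 9}.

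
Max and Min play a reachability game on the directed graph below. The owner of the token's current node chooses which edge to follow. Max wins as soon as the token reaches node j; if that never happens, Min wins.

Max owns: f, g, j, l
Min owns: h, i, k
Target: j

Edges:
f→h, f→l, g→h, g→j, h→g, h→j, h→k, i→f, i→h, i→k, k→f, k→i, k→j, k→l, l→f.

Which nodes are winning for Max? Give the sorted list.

A0 = {j}
A1: add {g} — g (Max) has g→j.
A2 = A1; e.g. f (Max) has no edge into A1. Fixed point.
Max's winning region = {g, j}.

g, j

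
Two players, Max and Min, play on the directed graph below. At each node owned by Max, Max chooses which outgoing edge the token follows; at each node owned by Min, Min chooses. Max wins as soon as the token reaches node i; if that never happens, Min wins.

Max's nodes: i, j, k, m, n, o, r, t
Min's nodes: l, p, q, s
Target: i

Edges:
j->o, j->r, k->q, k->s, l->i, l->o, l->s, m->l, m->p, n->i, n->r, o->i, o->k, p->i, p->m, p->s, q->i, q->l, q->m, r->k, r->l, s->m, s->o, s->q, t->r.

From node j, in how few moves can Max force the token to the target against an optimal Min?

A0 = {i}
A1: add {n, o} — n (Max) has n→i; o (Max) has o→i.
A2: add {j} — j (Max) has j→o.
A3 = A2; e.g. k (Max) has no edge into A2. Fixed point.
j enters the attractor at level 2, so Max can force the target in 2 moves from there.

2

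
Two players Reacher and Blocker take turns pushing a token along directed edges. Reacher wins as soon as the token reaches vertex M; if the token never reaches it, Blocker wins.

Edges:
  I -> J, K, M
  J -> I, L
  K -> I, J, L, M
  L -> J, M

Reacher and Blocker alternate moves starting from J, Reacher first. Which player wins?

Track states (vertex, player-to-move).
A0 = {(M,Reacher), (M,Blocker)}
A1: add {(I,Reacher), (K,Reacher), (L,Reacher)}.
A2: add {(J,Blocker)}.
A3 = A2; e.g. (I,Blocker) stays out. (J,Reacher) never enters ⇒ Blocker avoids the target.

Blocker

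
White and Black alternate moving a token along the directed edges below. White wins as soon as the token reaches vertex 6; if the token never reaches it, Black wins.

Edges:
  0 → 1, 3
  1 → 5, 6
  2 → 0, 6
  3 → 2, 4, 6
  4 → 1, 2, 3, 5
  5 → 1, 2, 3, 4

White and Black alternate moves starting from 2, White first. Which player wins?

White

Track states (vertex, player-to-move).
A0 = {(6,White), (6,Black)}
A1: add {(1,White), (2,White), (3,White)}.
(2,White) ∈ A1 ⇒ White forces the target.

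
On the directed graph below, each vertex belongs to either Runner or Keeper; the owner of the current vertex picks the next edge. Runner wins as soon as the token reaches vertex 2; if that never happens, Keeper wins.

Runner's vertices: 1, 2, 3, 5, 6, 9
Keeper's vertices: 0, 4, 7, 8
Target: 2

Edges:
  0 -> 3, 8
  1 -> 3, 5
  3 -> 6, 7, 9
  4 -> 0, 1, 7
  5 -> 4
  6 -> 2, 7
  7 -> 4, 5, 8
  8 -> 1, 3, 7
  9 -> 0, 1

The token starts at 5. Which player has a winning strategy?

Keeper

A0 = {2}
A1: add {6} — 6 (Runner) has 6→2.
A2: add {3} — 3 (Runner) has 3→6.
A3: add {1} — 1 (Runner) has 1→3.
A4: add {9} — 9 (Runner) has 9→1.
A5 = A4; e.g. 0 (Keeper) can still go to 8. Fixed point.
5 never enters the attractor, so Keeper can avoid the target forever.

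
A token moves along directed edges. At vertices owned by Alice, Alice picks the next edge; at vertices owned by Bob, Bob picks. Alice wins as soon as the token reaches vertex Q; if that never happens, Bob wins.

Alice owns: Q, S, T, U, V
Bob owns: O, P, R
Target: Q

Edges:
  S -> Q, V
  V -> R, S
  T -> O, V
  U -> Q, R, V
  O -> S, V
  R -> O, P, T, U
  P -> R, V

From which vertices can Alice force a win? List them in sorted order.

O, Q, S, T, U, V

A0 = {Q}
A1: add {S, U} — S (Alice) has S→Q; U (Alice) has U→Q.
A2: add {V} — V (Alice) has V→S.
A3: add {O, T} — O (Bob): all of {S, V} already in; T (Alice) has T→V.
A4 = A3; e.g. P (Bob) can still go to R. Fixed point.
Alice's winning region = {O, Q, S, T, U, V}.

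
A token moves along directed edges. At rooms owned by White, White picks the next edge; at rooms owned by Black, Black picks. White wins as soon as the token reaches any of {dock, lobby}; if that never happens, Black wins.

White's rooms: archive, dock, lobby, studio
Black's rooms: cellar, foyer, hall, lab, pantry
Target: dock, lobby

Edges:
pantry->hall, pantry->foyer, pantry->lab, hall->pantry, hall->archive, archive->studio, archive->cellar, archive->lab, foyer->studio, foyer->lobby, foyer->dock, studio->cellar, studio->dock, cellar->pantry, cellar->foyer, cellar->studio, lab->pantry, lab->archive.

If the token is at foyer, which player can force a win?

A0 = {dock, lobby}
A1: add {studio} — studio (White) has studio→dock.
A2: add {archive, foyer} — archive (White) has archive→studio; foyer (Black): all of {studio, lobby, dock} already in.
A3 = A2; e.g. pantry (Black) can still go to hall. Fixed point.
foyer ∈ A2, so White can force the target.

White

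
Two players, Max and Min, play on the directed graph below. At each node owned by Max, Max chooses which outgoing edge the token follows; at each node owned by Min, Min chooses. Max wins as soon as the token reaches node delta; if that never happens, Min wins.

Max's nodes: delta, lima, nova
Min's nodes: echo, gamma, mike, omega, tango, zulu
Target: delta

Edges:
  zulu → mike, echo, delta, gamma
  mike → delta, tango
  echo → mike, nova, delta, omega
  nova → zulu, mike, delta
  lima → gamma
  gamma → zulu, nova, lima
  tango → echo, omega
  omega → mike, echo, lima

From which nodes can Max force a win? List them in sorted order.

delta, nova

A0 = {delta}
A1: add {nova} — nova (Max) has nova→delta.
A2 = A1; e.g. zulu (Min) can still go to mike. Fixed point.
Max's winning region = {delta, nova}.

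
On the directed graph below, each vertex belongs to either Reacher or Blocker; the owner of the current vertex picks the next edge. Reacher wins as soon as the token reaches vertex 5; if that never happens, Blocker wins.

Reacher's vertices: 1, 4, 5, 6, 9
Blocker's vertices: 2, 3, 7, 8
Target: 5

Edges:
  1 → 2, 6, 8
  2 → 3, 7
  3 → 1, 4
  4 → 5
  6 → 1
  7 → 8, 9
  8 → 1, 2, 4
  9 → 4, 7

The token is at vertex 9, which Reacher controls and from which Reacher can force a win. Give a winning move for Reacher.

4

A0 = {5}
A1: add {4} — 4 (Reacher) has 4→5.
A2: add {9} — 9 (Reacher) has 9→4.
A3 = A2; e.g. 1 (Reacher) has no edge into A2. Fixed point.
From 9, successor 4 is in the attractor (rank 1); the other successor 7 is not.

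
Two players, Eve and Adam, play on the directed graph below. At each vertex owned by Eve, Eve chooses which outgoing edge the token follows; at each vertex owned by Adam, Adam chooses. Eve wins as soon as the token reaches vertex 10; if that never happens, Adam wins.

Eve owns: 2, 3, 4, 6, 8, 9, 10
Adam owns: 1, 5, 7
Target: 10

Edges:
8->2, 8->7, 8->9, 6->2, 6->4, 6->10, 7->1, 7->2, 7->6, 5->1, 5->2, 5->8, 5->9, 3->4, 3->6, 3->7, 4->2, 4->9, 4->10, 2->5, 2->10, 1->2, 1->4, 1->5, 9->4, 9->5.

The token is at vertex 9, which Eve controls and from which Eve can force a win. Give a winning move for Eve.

A0 = {10}
A1: add {2, 4, 6} — 2 (Eve) has 2→10; 4 (Eve) has 4→10; 6 (Eve) has 6→10.
A2: add {3, 8, 9} — 3 (Eve) has 3→4; 8 (Eve) has 8→2; 9 (Eve) has 9→4.
A3 = A2; e.g. 1 (Adam) can still go to 5. Fixed point.
From 9, successor 4 is in the attractor (rank 1); the other successor 5 is not.

4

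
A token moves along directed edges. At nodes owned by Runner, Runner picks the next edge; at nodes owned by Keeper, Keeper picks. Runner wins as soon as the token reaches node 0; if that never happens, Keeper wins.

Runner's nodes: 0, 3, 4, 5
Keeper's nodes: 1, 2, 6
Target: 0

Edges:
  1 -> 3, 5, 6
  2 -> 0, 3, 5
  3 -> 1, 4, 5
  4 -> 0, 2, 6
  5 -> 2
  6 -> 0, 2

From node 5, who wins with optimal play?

Keeper

A0 = {0}
A1: add {4} — 4 (Runner) has 4→0.
A2: add {3} — 3 (Runner) has 3→4.
A3 = A2; e.g. 1 (Keeper) can still go to 5. Fixed point.
5 never enters the attractor, so Keeper can avoid the target forever.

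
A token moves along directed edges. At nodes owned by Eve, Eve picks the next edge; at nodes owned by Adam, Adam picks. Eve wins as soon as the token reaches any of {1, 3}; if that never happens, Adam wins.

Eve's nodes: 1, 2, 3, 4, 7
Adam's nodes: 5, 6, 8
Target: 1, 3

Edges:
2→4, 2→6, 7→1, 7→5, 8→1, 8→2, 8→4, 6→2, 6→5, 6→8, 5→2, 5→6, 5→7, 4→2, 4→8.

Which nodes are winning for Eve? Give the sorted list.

1, 3, 7

A0 = {1, 3}
A1: add {7} — 7 (Eve) has 7→1.
A2 = A1; e.g. 2 (Eve) has no edge into A1. Fixed point.
Eve's winning region = {1, 3, 7}.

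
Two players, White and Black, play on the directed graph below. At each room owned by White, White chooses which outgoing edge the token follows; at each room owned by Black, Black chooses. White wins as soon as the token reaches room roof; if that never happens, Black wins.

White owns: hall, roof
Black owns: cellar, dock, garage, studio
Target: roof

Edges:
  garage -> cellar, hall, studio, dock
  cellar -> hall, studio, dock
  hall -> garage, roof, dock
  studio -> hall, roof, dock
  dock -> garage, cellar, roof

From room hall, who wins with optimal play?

A0 = {roof}
A1: add {hall} — hall (White) has hall→roof.
A2 = A1; e.g. garage (Black) can still go to cellar. Fixed point.
hall ∈ A1, so White can force the target.

White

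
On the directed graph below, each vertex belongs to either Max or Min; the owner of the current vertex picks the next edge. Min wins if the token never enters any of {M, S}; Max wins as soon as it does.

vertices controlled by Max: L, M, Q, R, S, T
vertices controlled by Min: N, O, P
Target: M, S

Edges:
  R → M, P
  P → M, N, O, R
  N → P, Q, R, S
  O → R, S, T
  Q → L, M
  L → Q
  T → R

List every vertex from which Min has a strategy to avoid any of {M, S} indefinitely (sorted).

A0 = {M, S}
A1: add {Q, R} — Q (Max) has Q→M; R (Max) has R→M.
A2: add {L, T} — L (Max) has L→Q; T (Max) has T→R.
A3: add {O} — O (Min): all of {R, S, T} already in.
A4 = A3; e.g. N (Min) can still go to P. Fixed point.
Max's attractor = {L, M, O, Q, R, S, T}; Min avoids the target exactly from the complement.

N, P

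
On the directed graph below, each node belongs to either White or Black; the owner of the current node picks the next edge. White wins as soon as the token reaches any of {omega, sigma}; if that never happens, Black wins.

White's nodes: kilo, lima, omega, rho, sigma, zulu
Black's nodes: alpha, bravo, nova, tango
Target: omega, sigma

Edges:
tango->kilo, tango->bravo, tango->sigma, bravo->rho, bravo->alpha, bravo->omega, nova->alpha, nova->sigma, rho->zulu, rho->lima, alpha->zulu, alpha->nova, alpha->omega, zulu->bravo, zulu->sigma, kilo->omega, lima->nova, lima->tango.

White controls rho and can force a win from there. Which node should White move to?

zulu

A0 = {omega, sigma}
A1: add {kilo, zulu} — kilo (White) has kilo→omega; zulu (White) has zulu→sigma.
A2: add {rho} — rho (White) has rho→zulu.
A3 = A2; e.g. nova (Black) can still go to alpha. Fixed point.
From rho, successor zulu is in the attractor (rank 1); the other successor lima is not.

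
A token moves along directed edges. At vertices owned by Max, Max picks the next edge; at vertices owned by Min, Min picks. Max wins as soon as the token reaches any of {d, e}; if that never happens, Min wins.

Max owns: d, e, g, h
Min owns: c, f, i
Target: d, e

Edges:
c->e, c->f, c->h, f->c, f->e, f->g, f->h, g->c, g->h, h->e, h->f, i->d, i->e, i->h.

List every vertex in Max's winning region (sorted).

A0 = {d, e}
A1: add {h} — h (Max) has h→e.
A2: add {g, i} — g (Max) has g→h; i (Min): all of {d, e, h} already in.
A3 = A2; e.g. c (Min) can still go to f. Fixed point.
Max's winning region = {d, e, g, h, i}.

d, e, g, h, i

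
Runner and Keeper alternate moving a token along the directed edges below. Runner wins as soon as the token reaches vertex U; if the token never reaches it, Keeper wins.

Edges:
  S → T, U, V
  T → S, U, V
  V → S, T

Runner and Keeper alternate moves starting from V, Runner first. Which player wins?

Track states (vertex, player-to-move).
A0 = {(U,Runner), (U,Keeper)}
A1: add {(S,Runner), (T,Runner)}.
A2: add {(V,Keeper)}.
A3 = A2; e.g. (S,Keeper) stays out. (V,Runner) never enters ⇒ Keeper avoids the target.

Keeper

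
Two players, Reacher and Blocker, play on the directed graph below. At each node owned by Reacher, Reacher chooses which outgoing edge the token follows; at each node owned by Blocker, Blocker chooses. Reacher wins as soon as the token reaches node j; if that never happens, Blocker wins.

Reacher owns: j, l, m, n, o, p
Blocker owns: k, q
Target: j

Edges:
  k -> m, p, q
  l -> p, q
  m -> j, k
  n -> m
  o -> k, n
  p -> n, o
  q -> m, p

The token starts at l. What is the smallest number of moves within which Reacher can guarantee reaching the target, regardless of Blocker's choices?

4

A0 = {j}
A1: add {m} — m (Reacher) has m→j.
A2: add {n} — n (Reacher) has n→m.
A3: add {o, p} — o (Reacher) has o→n; p (Reacher) has p→n.
A4: add {l, q} — l (Reacher) has l→p; q (Blocker): all of {m, p} already in.
l enters the attractor at level 4, so Reacher can force the target in 4 moves from there.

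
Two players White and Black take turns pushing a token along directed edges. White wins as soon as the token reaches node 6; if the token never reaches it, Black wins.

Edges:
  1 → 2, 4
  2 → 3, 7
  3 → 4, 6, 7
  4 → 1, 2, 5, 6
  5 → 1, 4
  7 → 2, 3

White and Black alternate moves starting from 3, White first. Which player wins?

Track states (vertex, player-to-move).
A0 = {(6,White), (6,Black)}
A1: add {(3,White), (4,White)}.
(3,White) ∈ A1 ⇒ White forces the target.

White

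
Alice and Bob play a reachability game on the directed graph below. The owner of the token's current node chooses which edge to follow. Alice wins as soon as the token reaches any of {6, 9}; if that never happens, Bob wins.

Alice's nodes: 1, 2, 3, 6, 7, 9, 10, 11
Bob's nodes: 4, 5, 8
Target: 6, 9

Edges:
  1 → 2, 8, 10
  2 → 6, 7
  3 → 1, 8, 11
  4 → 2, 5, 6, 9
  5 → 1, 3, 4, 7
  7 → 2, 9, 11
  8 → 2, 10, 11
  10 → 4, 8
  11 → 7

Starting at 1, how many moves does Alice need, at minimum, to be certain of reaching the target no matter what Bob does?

2

A0 = {6, 9}
A1: add {2, 7} — 2 (Alice) has 2→6; 7 (Alice) has 7→9.
A2: add {1, 11} — 1 (Alice) has 1→2; 11 (Alice) has 11→7.
1 enters the attractor at level 2, so Alice can force the target in 2 moves from there.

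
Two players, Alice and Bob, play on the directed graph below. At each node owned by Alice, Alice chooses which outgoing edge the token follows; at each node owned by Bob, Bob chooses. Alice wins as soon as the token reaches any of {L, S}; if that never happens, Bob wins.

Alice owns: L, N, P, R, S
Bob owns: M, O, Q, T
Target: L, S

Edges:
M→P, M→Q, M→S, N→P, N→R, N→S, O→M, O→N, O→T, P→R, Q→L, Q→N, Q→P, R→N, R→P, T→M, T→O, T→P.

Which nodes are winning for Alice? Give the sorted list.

L, M, N, P, Q, R, S

A0 = {L, S}
A1: add {N} — N (Alice) has N→S.
A2: add {R} — R (Alice) has R→N.
A3: add {P} — P (Alice) has P→R.
A4: add {Q} — Q (Bob): all of {L, N, P} already in.
A5: add {M} — M (Bob): all of {P, Q, S} already in.
A6 = A5; e.g. O (Bob) can still go to T. Fixed point.
Alice's winning region = {L, M, N, P, Q, R, S}.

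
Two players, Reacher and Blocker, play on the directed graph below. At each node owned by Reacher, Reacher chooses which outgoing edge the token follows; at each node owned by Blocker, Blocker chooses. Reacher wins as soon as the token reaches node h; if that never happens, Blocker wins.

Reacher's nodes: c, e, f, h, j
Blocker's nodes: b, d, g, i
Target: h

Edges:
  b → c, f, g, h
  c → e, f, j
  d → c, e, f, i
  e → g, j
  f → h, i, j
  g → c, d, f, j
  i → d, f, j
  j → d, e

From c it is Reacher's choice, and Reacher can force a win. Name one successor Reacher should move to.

f

A0 = {h}
A1: add {f} — f (Reacher) has f→h.
A2: add {c} — c (Reacher) has c→f.
A3 = A2; e.g. b (Blocker) can still go to g. Fixed point.
From c, successor f is in the attractor (rank 1); the other successors e, j are not.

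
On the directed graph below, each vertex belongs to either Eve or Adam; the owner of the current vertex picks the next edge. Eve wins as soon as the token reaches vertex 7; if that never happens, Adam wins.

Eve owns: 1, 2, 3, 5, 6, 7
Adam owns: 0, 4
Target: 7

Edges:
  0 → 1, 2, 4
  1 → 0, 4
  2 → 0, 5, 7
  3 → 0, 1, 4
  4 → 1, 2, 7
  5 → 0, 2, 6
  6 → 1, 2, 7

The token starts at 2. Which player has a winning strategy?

A0 = {7}
A1: add {2, 6} — 2 (Eve) has 2→7; 6 (Eve) has 6→7.
2 ∈ A1, so Eve can force the target.

Eve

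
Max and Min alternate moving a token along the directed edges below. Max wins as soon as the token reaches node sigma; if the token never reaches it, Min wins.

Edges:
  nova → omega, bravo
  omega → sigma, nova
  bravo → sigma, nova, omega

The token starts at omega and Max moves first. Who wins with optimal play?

Max

Track states (vertex, player-to-move).
A0 = {(sigma,Max), (sigma,Min)}
A1: add {(omega,Max), (bravo,Max)}.
(omega,Max) ∈ A1 ⇒ Max forces the target.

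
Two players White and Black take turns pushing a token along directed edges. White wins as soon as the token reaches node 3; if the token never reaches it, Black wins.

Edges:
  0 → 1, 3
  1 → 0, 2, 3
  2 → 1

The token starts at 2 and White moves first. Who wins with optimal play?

Track states (vertex, player-to-move).
A0 = {(3,White), (3,Black)}
A1: add {(0,White), (1,White)}.
A2: add {(0,Black), (2,Black)}.
A3 = A2; e.g. (1,Black) stays out. (2,White) never enters ⇒ Black avoids the target.

Black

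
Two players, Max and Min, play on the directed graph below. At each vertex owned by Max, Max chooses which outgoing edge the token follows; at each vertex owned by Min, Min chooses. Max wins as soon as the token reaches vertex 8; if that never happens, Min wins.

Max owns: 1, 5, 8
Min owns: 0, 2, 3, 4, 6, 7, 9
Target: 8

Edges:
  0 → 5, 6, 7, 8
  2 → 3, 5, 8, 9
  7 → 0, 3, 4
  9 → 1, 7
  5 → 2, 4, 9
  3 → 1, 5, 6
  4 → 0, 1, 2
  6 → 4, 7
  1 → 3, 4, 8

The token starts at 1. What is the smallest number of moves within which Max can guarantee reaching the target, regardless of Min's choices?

A0 = {8}
A1: add {1} — 1 (Max) has 1→8.
A2 = A1; e.g. 0 (Min) can still go to 5. Fixed point.
1 enters the attractor at level 1, so Max can force the target in 1 move from there.

1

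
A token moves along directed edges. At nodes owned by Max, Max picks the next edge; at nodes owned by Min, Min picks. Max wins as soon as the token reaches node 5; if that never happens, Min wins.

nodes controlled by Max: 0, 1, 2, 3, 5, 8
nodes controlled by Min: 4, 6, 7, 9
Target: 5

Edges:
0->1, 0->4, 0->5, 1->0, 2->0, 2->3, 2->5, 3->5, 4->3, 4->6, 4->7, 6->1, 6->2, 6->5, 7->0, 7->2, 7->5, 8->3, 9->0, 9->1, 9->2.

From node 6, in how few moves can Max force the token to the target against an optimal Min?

A0 = {5}
A1: add {0, 2, 3} — 0 (Max) has 0→5; 2 (Max) has 2→5; 3 (Max) has 3→5.
A2: add {1, 7, 8} — 1 (Max) has 1→0; 7 (Min): all of {0, 2, 5} already in; 8 (Max) has 8→3.
A3: add {6, 9} — 6 (Min): all of {1, 2, 5} already in; 9 (Min): all of {0, 1, 2} already in.
6 enters the attractor at level 3, so Max can force the target in 3 moves from there.

3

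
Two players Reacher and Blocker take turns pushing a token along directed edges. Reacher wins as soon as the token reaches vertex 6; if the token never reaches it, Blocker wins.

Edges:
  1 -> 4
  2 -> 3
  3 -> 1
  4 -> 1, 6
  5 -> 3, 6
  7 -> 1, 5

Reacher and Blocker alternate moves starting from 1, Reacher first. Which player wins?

Track states (vertex, player-to-move).
A0 = {(6,Reacher), (6,Blocker)}
A1: add {(4,Reacher), (5,Reacher)}.
A2: add {(1,Blocker)}.
A3: add {(3,Reacher), (7,Reacher)}.
A4: add {(2,Blocker), (5,Blocker)}.
A5 = A4; e.g. (1,Reacher) stays out. (1,Reacher) never enters ⇒ Blocker avoids the target.

Blocker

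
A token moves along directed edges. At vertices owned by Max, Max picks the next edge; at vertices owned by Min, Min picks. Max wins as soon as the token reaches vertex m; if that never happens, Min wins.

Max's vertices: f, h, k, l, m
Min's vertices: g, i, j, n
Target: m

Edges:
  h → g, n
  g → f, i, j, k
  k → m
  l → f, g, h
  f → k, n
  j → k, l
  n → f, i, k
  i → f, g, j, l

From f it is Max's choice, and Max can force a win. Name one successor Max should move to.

k

A0 = {m}
A1: add {k} — k (Max) has k→m.
A2: add {f} — f (Max) has f→k.
A3: add {l} — l (Max) has l→f.
A4: add {j} — j (Min): all of {k, l} already in.
A5 = A4; e.g. g (Min) can still go to i. Fixed point.
From f, successor k is in the attractor (rank 1); the other successor n is not.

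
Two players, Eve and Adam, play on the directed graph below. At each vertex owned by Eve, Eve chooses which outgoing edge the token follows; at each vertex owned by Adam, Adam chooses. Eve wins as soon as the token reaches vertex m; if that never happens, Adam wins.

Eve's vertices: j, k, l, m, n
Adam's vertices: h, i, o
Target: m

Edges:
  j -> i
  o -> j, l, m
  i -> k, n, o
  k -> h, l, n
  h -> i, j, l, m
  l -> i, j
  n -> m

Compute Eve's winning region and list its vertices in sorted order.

A0 = {m}
A1: add {n} — n (Eve) has n→m.
A2: add {k} — k (Eve) has k→n.
A3 = A2; e.g. h (Adam) can still go to i. Fixed point.
Eve's winning region = {k, m, n}.

k, m, n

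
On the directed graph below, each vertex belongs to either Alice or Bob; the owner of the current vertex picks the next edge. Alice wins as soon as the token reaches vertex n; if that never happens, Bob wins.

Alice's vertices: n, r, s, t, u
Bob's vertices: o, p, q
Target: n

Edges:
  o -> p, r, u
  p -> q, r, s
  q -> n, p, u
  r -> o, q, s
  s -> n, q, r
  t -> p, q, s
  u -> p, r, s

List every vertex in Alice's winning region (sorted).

n, r, s, t, u

A0 = {n}
A1: add {s} — s (Alice) has s→n.
A2: add {r, t, u} — r (Alice) has r→s; t (Alice) has t→s; u (Alice) has u→s.
A3 = A2; e.g. o (Bob) can still go to p. Fixed point.
Alice's winning region = {n, r, s, t, u}.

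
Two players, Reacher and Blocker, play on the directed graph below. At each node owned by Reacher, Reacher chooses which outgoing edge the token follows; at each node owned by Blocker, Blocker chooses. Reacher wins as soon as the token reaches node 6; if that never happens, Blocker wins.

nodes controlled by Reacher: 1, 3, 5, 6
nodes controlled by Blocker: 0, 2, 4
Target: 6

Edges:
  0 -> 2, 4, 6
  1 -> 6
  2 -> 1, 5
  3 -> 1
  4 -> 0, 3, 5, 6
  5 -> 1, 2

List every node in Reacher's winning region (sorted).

1, 2, 3, 5, 6

A0 = {6}
A1: add {1} — 1 (Reacher) has 1→6.
A2: add {3, 5} — 3 (Reacher) has 3→1; 5 (Reacher) has 5→1.
A3: add {2} — 2 (Blocker): all of {1, 5} already in.
A4 = A3; e.g. 0 (Blocker) can still go to 4. Fixed point.
Reacher's winning region = {1, 2, 3, 5, 6}.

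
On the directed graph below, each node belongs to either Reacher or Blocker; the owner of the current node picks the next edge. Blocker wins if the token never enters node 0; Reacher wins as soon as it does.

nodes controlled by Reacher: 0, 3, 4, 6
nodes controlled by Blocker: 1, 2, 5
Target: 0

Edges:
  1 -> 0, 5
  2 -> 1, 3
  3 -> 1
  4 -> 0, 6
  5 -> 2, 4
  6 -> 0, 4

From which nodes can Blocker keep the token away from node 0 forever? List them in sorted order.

1, 2, 3, 5

A0 = {0}
A1: add {4, 6} — 4 (Reacher) has 4→0; 6 (Reacher) has 6→0.
A2 = A1; e.g. 1 (Blocker) can still go to 5. Fixed point.
Reacher's attractor = {0, 4, 6}; Blocker avoids the target exactly from the complement.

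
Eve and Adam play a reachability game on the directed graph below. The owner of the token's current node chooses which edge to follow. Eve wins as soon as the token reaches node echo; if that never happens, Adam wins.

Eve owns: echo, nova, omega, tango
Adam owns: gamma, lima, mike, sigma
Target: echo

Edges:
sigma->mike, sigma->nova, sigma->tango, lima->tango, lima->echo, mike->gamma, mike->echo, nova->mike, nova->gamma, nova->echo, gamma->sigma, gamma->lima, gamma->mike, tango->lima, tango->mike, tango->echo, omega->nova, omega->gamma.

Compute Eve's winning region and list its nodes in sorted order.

echo, lima, nova, omega, tango

A0 = {echo}
A1: add {nova, tango} — nova (Eve) has nova→echo; tango (Eve) has tango→echo.
A2: add {lima, omega} — lima (Adam): all of {tango, echo} already in; omega (Eve) has omega→nova.
A3 = A2; e.g. sigma (Adam) can still go to mike. Fixed point.
Eve's winning region = {echo, lima, nova, omega, tango}.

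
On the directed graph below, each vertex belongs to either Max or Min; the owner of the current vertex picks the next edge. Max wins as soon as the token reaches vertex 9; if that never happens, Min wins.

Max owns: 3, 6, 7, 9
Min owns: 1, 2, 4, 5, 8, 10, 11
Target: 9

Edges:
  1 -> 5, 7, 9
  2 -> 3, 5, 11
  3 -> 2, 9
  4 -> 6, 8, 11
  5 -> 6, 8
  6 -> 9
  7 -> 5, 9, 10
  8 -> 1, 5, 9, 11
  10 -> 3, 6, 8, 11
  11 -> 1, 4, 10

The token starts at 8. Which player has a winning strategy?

A0 = {9}
A1: add {3, 6, 7} — 3 (Max) has 3→9; 6 (Max) has 6→9; 7 (Max) has 7→9.
A2 = A1; e.g. 1 (Min) can still go to 5. Fixed point.
8 never enters the attractor, so Min can avoid the target forever.

Min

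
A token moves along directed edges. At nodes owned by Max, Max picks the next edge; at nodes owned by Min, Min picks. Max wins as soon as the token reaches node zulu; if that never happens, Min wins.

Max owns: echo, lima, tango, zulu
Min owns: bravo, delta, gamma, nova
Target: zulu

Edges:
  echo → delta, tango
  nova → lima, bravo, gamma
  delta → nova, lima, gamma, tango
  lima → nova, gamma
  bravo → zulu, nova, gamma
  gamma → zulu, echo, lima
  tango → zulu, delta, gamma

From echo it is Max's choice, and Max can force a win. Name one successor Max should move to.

tango

A0 = {zulu}
A1: add {tango} — tango (Max) has tango→zulu.
A2: add {echo} — echo (Max) has echo→tango.
A3 = A2; e.g. nova (Min) can still go to lima. Fixed point.
From echo, successor tango is in the attractor (rank 1); the other successor delta is not.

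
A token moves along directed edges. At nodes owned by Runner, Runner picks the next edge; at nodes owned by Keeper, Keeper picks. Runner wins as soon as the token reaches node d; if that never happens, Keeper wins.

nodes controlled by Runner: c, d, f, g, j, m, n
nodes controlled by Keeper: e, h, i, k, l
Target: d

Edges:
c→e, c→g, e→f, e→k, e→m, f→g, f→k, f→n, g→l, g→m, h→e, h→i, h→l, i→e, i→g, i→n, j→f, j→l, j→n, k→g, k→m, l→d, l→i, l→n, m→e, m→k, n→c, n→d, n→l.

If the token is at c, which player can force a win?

Keeper

A0 = {d}
A1: add {n} — n (Runner) has n→d.
A2: add {f, j} — f (Runner) has f→n; j (Runner) has j→n.
A3 = A2; e.g. c (Runner) has no edge into A2. Fixed point.
c never enters the attractor, so Keeper can avoid the target forever.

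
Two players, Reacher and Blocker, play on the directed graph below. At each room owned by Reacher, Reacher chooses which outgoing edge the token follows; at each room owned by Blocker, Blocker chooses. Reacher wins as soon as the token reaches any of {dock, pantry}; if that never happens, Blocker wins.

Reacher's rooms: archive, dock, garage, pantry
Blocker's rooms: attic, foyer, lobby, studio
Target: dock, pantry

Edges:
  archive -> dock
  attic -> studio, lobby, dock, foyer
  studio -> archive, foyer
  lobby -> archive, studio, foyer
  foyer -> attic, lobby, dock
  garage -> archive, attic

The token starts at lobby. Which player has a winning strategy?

Blocker

A0 = {dock, pantry}
A1: add {archive} — archive (Reacher) has archive→dock.
A2: add {garage} — garage (Reacher) has garage→archive.
A3 = A2; e.g. attic (Blocker) can still go to studio. Fixed point.
lobby never enters the attractor, so Blocker can avoid the target forever.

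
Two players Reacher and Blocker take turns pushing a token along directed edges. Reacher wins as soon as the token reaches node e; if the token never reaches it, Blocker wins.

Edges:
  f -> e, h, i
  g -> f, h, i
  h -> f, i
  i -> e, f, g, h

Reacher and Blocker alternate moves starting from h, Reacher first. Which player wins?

Blocker

Track states (vertex, player-to-move).
A0 = {(e,Reacher), (e,Blocker)}
A1: add {(f,Reacher), (i,Reacher)}.
A2: add {(h,Blocker)}.
A3: add {(g,Reacher)}.
A4 = A3; e.g. (f,Blocker) stays out. (h,Reacher) never enters ⇒ Blocker avoids the target.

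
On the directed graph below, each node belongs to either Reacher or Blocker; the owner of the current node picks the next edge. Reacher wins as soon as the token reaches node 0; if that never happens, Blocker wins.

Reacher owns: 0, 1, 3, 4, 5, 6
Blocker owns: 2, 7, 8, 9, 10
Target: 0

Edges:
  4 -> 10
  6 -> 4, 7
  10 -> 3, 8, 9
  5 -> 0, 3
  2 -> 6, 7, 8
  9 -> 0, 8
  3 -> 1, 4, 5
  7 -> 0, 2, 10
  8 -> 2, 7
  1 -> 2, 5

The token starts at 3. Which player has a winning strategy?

Reacher

A0 = {0}
A1: add {5} — 5 (Reacher) has 5→0.
A2: add {1, 3} — 1 (Reacher) has 1→5; 3 (Reacher) has 3→5.
A3 = A2; e.g. 2 (Blocker) can still go to 6. Fixed point.
3 ∈ A2, so Reacher can force the target.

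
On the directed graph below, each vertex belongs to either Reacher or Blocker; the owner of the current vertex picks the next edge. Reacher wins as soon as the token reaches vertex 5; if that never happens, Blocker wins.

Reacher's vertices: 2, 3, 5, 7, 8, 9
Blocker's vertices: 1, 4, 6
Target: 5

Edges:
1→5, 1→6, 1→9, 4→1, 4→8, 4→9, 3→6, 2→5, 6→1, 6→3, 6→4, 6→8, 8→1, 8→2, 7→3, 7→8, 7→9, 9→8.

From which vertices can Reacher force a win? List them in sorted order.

A0 = {5}
A1: add {2} — 2 (Reacher) has 2→5.
A2: add {8} — 8 (Reacher) has 8→2.
A3: add {7, 9} — 7 (Reacher) has 7→8; 9 (Reacher) has 9→8.
A4 = A3; e.g. 1 (Blocker) can still go to 6. Fixed point.
Reacher's winning region = {2, 5, 7, 8, 9}.

2, 5, 7, 8, 9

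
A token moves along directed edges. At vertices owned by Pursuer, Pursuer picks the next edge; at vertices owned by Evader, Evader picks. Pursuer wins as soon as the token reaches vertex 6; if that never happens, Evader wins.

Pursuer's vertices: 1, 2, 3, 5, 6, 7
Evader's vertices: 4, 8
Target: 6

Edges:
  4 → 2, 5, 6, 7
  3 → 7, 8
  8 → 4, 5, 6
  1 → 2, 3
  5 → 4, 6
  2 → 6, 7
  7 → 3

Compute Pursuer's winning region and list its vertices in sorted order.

A0 = {6}
A1: add {2, 5} — 2 (Pursuer) has 2→6; 5 (Pursuer) has 5→6.
A2: add {1} — 1 (Pursuer) has 1→2.
A3 = A2; e.g. 3 (Pursuer) has no edge into A2. Fixed point.
Pursuer's winning region = {1, 2, 5, 6}.

1, 2, 5, 6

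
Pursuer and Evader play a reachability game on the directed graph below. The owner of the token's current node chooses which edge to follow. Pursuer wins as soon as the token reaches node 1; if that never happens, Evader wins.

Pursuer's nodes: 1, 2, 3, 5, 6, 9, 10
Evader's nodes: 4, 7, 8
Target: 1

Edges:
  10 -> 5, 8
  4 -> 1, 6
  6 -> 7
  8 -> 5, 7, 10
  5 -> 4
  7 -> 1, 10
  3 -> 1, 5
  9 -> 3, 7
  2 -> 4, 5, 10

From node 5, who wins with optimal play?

Evader

A0 = {1}
A1: add {3} — 3 (Pursuer) has 3→1.
A2: add {9} — 9 (Pursuer) has 9→3.
A3 = A2; e.g. 2 (Pursuer) has no edge into A2. Fixed point.
5 never enters the attractor, so Evader can avoid the target forever.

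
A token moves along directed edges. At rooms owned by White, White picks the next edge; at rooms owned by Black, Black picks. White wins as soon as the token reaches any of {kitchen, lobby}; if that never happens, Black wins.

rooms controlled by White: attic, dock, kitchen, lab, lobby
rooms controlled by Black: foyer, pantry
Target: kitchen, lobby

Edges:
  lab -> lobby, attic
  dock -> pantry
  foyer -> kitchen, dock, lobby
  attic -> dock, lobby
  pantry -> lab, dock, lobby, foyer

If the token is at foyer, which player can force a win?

Black

A0 = {kitchen, lobby}
A1: add {attic, lab} — lab (White) has lab→lobby; attic (White) has attic→lobby.
A2 = A1; e.g. dock (White) has no edge into A1. Fixed point.
foyer never enters the attractor, so Black can avoid the target forever.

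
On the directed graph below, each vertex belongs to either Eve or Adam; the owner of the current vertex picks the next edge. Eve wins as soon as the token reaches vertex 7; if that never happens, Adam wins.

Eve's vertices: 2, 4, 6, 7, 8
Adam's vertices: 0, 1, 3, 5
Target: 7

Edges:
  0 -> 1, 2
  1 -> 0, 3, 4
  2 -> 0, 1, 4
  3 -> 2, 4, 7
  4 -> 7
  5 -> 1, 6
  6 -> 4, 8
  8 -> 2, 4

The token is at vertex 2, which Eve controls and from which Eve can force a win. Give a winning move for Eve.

4

A0 = {7}
A1: add {4} — 4 (Eve) has 4→7.
A2: add {2, 6, 8} — 2 (Eve) has 2→4; 6 (Eve) has 6→4; 8 (Eve) has 8→4.
A3: add {3} — 3 (Adam): all of {2, 4, 7} already in.
A4 = A3; e.g. 0 (Adam) can still go to 1. Fixed point.
From 2, successor 4 is in the attractor (rank 1); the other successors 0, 1 are not.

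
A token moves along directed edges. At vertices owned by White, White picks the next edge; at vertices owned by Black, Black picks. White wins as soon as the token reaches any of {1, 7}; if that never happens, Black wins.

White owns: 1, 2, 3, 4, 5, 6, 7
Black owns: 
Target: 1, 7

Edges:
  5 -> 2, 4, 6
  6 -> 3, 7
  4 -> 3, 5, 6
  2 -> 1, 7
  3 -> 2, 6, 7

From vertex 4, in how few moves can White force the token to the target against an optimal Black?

A0 = {1, 7}
A1: add {2, 3, 6} — 2 (White) has 2→1; 3 (White) has 3→7; 6 (White) has 6→7.
A2: add {4, 5} — 4 (White) has 4→3; 5 (White) has 5→2.
A2 = all vertices. Fixed point.
4 enters the attractor at level 2, so White can force the target in 2 moves from there.

2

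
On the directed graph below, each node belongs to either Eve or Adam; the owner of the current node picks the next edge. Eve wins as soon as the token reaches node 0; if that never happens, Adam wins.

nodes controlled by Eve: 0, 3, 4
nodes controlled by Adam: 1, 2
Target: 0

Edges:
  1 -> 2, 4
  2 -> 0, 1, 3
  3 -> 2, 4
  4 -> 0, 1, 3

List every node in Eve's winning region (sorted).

A0 = {0}
A1: add {4} — 4 (Eve) has 4→0.
A2: add {3} — 3 (Eve) has 3→4.
A3 = A2; e.g. 1 (Adam) can still go to 2. Fixed point.
Eve's winning region = {0, 3, 4}.

0, 3, 4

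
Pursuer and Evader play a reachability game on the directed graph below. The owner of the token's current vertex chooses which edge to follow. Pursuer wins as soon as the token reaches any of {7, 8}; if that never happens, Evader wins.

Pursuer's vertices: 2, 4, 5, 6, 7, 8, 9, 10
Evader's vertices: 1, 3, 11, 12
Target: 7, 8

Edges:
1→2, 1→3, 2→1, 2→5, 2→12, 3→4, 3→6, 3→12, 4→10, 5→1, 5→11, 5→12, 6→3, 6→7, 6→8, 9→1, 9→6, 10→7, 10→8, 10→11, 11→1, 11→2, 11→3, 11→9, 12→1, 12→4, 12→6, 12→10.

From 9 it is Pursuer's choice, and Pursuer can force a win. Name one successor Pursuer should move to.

6

A0 = {7, 8}
A1: add {6, 10} — 6 (Pursuer) has 6→7; 10 (Pursuer) has 10→7.
A2: add {4, 9} — 4 (Pursuer) has 4→10; 9 (Pursuer) has 9→6.
A3 = A2; e.g. 1 (Evader) can still go to 2. Fixed point.
From 9, successor 6 is in the attractor (rank 1); the other successor 1 is not.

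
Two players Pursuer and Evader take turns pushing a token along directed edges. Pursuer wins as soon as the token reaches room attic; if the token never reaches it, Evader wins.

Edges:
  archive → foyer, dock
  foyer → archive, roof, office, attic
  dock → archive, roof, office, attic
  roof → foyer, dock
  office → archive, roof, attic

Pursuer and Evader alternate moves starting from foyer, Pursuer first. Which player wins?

Pursuer

Track states (vertex, player-to-move).
A0 = {(attic,Pursuer), (attic,Evader)}
A1: add {(foyer,Pursuer), (dock,Pursuer), (office,Pursuer)}.
(foyer,Pursuer) ∈ A1 ⇒ Pursuer forces the target.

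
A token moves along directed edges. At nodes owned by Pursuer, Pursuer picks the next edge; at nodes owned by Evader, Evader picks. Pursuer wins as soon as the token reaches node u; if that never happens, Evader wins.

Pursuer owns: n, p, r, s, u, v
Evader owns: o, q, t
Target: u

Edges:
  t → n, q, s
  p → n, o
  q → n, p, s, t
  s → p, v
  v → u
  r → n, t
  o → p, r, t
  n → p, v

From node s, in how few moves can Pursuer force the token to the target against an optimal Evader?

A0 = {u}
A1: add {v} — v (Pursuer) has v→u.
A2: add {n, s} — n (Pursuer) has n→v; s (Pursuer) has s→v.
s enters the attractor at level 2, so Pursuer can force the target in 2 moves from there.

2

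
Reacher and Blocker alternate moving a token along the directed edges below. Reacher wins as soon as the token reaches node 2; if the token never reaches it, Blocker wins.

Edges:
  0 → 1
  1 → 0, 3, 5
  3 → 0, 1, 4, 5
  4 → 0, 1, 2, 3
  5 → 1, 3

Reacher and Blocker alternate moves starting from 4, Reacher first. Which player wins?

Track states (vertex, player-to-move).
A0 = {(2,Reacher), (2,Blocker)}
A1: add {(4,Reacher)}.
(4,Reacher) ∈ A1 ⇒ Reacher forces the target.

Reacher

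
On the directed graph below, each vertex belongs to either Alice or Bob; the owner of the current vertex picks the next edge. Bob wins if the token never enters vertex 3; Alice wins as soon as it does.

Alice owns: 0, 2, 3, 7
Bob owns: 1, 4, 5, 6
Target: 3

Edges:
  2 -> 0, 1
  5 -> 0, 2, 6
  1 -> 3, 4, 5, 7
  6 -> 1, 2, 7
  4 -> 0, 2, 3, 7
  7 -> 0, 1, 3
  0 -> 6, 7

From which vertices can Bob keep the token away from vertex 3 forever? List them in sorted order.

A0 = {3}
A1: add {7} — 7 (Alice) has 7→3.
A2: add {0} — 0 (Alice) has 0→7.
A3: add {2} — 2 (Alice) has 2→0.
A4: add {4} — 4 (Bob): all of {0, 2, 3, 7} already in.
A5 = A4; e.g. 1 (Bob) can still go to 5. Fixed point.
Alice's attractor = {0, 2, 3, 4, 7}; Bob avoids the target exactly from the complement.

1, 5, 6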